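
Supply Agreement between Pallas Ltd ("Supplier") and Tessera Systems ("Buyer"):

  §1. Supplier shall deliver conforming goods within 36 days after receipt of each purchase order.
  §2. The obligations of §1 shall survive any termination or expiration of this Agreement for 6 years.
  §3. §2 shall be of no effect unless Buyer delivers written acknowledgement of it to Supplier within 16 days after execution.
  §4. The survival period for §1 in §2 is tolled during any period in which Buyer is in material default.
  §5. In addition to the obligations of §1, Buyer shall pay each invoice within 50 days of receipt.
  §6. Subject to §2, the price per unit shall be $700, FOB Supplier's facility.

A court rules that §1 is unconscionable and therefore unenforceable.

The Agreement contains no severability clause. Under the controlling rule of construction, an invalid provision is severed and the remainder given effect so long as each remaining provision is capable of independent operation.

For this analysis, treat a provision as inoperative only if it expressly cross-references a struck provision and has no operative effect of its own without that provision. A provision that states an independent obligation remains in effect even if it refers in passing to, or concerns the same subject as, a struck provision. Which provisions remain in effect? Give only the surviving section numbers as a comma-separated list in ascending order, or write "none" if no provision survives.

§1 is struck. §2 has no operative effect of its own apart from §1 and is therefore inoperative. The only function of §3 is the acknowledgement condition for §2, so it cannot stand once §2 is removed. §4 has no operative effect of its own apart from §2 and is therefore inoperative. §5 mentions §1 but its own obligation stands independently of §1, so §5 is not affected. §6 mentions §2 but its own obligation stands independently of §2, so §6 is not affected. Under the stated default rule, only provisions that cannot operate independently fall away; the rest are enforced. The provisions still in force are §5 and §6.

5, 6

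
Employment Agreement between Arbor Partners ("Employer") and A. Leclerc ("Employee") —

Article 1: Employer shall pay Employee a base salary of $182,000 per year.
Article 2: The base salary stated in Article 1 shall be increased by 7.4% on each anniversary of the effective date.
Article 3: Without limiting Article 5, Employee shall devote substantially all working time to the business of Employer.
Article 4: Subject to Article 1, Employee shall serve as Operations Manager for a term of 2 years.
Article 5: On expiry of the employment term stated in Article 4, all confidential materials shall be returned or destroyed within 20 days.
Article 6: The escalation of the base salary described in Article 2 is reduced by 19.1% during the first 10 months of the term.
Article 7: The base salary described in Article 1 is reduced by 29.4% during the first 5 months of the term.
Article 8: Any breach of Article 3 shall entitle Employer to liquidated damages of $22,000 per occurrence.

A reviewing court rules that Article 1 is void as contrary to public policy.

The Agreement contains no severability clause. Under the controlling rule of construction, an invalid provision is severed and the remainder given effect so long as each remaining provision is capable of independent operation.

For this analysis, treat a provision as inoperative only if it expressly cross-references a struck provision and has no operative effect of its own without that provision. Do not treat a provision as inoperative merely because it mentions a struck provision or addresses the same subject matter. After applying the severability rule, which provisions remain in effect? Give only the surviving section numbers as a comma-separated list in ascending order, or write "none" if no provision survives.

Article 1 is struck. Article 2 does nothing except set the escalation of the base salary by reference to Article 1; with Article 1 gone it has no independent effect and is inoperative. The whole of Article 7 is the introductory reduction to the base salary, defined by reference to Article 1, so Article 7 cannot stand once Article 1 is removed. The whole of Article 6 is the introductory reduction to the escalation of the base salary, defined by reference to Article 2, so Article 6 cannot stand once Article 2 is removed. Although Article 4 refers to Article 1, its operative terms do not depend on Article 1, so it remains in effect. Under the stated default rule, only provisions that cannot operate independently fall away; the rest are enforced. The provisions still in force are Article 3, Article 4, Article 5, and Article 8.

3, 4, 5, 8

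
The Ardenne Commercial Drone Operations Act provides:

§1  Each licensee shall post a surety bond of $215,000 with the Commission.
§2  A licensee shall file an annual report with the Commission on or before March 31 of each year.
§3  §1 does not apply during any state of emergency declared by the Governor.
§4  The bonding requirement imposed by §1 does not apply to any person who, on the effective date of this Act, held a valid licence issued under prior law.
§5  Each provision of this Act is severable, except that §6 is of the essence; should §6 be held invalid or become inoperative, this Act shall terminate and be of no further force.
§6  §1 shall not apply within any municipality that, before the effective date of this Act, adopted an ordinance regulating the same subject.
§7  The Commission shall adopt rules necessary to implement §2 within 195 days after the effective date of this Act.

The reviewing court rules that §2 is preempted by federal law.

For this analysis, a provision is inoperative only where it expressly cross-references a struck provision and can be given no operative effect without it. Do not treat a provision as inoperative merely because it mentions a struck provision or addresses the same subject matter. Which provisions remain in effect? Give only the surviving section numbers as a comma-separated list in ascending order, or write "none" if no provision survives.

1, 3, 4, 5, 6

§2 is struck. §7 merely fixes the rulemaking mandate for §2; with §2 gone it has nothing to operate on and falls away. §5 makes §6 an essential term, but §6 is unaffected, so the severability proviso in §5 preserves the remaining provisions. That leaves §1, §3, §4, §5, and §6 in effect.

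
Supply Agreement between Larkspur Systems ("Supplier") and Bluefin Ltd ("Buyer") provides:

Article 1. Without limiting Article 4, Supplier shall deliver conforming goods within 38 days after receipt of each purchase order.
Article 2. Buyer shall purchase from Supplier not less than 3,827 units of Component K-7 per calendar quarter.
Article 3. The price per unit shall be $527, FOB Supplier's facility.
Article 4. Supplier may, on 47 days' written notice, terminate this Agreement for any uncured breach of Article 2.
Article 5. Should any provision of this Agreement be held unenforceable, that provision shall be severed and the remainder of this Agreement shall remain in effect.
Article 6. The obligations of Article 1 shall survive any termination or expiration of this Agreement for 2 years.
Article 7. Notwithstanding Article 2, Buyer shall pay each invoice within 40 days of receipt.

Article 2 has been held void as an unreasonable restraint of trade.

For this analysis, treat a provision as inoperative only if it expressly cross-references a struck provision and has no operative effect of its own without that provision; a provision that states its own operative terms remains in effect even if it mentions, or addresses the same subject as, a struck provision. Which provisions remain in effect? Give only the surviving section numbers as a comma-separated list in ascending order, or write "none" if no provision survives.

1, 3, 5, 6, 7

Article 2 is struck. Article 4 merely fixes the termination right for breach of Article 2; with Article 2 gone it has nothing to operate on and falls away. Although Article 1 refers to Article 4, its operative terms do not depend on Article 4, so it remains in effect. Although Article 7 refers to Article 2, its operative terms do not depend on Article 2, so it remains in effect. Article 5 is a severability clause and preserves every provision that can still be given independent effect. Article 1, Article 3, Article 5, Article 6, and Article 7 remain in effect.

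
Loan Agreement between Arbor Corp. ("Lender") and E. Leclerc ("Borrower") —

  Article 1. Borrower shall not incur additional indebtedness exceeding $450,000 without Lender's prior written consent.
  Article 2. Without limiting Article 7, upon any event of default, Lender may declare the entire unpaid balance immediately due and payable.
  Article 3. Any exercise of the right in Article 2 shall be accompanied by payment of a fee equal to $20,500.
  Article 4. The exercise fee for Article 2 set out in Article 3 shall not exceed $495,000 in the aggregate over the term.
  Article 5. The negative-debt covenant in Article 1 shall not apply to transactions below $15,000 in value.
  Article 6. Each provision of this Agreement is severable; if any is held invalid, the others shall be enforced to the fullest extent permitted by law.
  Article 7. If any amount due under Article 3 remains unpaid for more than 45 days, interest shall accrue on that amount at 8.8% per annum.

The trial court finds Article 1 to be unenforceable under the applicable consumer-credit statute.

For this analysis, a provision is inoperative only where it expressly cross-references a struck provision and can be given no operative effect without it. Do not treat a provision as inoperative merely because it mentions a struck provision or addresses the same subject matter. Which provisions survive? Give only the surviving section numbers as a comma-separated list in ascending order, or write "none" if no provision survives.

Article 1 is struck. Article 5 has no operative effect of its own apart from Article 1 and is therefore inoperative. Under the severability clause in Article 6, the remaining provisions continue in force. The provisions still in force are Article 2, Article 3, Article 4, Article 6, and Article 7.

2, 3, 4, 6, 7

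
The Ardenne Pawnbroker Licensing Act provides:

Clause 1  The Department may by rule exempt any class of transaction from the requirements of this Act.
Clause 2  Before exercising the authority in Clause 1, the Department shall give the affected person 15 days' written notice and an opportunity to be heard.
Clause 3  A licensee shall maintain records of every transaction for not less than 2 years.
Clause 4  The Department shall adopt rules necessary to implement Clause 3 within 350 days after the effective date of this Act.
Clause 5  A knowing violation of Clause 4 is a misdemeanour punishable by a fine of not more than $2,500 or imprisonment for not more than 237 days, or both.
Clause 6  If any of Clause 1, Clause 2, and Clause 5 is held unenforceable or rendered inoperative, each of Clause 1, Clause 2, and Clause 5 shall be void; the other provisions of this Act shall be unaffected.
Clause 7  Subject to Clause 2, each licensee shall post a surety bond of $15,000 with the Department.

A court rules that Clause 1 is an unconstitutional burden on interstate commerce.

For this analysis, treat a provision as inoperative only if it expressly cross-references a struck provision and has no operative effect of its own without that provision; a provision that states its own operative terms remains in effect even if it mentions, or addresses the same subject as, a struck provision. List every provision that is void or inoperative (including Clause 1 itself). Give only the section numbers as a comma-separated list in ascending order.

Clause 1 is struck. Clause 2 operates only by reference to Clause 1, so it falls with Clause 1. Although Clause 7 refers to Clause 2, its operative terms do not depend on Clause 2, so it remains in effect. Clause 6 declares Clause 1, Clause 2, and Clause 5 mutually dependent; since one of them has fallen, all of them are of no effect. That brings down Clause 5 as well. The remainder continues in force under Clause 6. Clause 3, Clause 4, Clause 6, and Clause 7 remain in effect.

1, 2, 5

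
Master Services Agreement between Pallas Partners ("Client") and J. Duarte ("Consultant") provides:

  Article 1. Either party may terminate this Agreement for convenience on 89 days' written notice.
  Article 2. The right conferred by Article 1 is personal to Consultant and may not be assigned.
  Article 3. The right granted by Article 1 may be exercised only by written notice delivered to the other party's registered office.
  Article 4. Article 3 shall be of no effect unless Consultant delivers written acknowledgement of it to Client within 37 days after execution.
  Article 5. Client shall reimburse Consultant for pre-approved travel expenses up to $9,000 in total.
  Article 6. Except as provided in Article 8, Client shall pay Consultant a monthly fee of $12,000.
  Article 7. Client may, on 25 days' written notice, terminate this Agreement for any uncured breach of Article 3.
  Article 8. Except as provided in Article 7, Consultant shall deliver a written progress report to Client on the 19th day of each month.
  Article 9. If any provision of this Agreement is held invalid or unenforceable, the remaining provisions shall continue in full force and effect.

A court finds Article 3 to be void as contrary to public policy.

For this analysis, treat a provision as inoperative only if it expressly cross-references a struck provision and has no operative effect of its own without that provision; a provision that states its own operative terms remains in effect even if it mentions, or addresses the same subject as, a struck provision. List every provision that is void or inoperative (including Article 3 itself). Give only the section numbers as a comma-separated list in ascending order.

Article 3 is struck. Article 4 has no operative effect of its own apart from Article 3 and is therefore inoperative. The only function of Article 7 is the termination right for breach of Article 3, so it cannot stand once Article 3 is removed. Although Article 8 refers to Article 7, its operative terms do not depend on Article 7, so it remains in effect. Article 9 is a severability clause and preserves every provision that can still be given independent effect. That leaves Article 1, Article 2, Article 5, Article 6, Article 8, and Article 9 in effect.

3, 4, 7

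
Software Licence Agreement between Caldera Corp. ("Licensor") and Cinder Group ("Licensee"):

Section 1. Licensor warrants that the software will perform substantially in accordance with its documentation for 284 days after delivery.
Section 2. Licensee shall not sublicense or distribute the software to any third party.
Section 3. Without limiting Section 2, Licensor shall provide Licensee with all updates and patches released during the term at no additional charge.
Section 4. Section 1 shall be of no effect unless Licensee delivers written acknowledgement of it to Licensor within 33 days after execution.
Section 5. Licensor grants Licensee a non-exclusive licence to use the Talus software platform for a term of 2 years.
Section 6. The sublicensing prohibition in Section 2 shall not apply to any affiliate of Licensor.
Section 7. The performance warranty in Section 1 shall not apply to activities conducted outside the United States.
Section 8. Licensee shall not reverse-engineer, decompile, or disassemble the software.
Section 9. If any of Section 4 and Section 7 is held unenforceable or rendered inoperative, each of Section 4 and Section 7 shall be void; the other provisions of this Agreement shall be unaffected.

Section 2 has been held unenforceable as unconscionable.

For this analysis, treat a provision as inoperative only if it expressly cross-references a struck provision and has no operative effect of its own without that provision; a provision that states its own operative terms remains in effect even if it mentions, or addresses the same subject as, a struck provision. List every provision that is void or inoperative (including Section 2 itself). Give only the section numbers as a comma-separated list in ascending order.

Section 2 is struck. The whole of Section 6 is the carve-out from the sublicensing prohibition, defined by reference to Section 2, so Section 6 cannot stand once Section 2 is removed. Section 3 mentions Section 2 but its own obligation stands independently of Section 2, so Section 3 is not affected. Section 9 ties Section 4 and Section 7 together, but none of those is affected here; the remaining provisions continue in force under Section 9. The provisions still in force are Section 1, Section 3, Section 4, Section 5, Section 7, Section 8, and Section 9.

2, 6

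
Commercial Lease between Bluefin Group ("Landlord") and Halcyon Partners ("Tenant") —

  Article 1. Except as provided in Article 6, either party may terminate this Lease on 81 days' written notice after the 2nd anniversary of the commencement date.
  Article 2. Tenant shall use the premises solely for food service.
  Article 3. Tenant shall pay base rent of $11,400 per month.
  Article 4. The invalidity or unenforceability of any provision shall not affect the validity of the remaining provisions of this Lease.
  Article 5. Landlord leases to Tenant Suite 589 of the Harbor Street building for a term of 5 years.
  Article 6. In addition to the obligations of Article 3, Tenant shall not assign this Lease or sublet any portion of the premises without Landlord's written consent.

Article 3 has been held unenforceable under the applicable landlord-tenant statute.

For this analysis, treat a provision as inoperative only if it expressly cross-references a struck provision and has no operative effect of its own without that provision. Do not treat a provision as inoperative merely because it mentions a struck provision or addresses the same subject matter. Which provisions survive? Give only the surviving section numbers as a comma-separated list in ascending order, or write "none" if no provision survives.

Article 3 is struck. Although Article 6 refers to Article 3, its operative terms do not depend on Article 3, so it remains in effect. Nothing else in the Lease is defined by reference to Article 3. Under the severability clause in Article 4, the remaining provisions continue in force. The provisions still in force are Article 1, Article 2, Article 4, Article 5, and Article 6.

1, 2, 4, 5, 6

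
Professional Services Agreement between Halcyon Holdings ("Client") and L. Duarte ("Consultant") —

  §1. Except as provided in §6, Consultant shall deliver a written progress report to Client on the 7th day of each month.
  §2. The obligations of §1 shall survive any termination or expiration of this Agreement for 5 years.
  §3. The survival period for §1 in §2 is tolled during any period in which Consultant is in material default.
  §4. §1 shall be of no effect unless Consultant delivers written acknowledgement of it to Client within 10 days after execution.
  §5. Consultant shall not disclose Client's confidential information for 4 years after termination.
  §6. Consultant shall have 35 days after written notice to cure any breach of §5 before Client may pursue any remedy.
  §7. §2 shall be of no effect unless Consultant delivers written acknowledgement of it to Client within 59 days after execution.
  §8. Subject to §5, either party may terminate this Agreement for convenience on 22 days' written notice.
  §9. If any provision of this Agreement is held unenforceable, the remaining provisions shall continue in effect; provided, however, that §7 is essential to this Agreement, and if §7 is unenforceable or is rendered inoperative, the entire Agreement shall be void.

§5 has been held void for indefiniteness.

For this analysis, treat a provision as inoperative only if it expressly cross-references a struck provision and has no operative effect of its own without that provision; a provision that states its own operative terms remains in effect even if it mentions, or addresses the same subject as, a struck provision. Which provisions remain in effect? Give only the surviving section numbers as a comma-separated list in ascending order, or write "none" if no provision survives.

1, 2, 3, 4, 7, 8, 9

§5 is struck. The only function of §6 is the cure period for breach of §5, so it cannot stand once §5 is removed. Although §8 refers to §5, its operative terms do not depend on §5, so it remains in effect. §1 mentions §6 but its own obligation stands independently of §6, so §1 is not affected. §9 makes §7 an essential term, but §7 is unaffected, so the severability proviso in §9 preserves the remaining provisions. The provisions still in force are §1, §2, §3, §4, §7, §8, and §9.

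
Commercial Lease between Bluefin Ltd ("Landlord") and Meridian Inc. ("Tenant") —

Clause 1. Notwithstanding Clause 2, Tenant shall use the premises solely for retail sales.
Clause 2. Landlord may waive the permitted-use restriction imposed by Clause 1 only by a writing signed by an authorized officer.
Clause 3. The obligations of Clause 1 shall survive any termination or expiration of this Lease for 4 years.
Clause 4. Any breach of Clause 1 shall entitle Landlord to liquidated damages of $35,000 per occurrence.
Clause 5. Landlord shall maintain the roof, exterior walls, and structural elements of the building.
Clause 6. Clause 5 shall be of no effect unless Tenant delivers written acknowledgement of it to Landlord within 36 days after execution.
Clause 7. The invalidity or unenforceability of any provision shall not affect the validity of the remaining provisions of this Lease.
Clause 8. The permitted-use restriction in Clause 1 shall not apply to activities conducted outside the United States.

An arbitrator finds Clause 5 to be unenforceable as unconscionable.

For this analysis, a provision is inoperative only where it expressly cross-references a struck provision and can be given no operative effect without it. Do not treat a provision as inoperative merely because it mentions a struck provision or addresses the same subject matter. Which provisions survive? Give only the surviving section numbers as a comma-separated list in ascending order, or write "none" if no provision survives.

Clause 5 is struck. Clause 6 has no operative effect of its own apart from Clause 5 and is therefore inoperative. Under the severability clause in Clause 7, the remaining provisions continue in force. The provisions still in force are Clause 1, Clause 2, Clause 3, Clause 4, Clause 7, and Clause 8.

1, 2, 3, 4, 7, 8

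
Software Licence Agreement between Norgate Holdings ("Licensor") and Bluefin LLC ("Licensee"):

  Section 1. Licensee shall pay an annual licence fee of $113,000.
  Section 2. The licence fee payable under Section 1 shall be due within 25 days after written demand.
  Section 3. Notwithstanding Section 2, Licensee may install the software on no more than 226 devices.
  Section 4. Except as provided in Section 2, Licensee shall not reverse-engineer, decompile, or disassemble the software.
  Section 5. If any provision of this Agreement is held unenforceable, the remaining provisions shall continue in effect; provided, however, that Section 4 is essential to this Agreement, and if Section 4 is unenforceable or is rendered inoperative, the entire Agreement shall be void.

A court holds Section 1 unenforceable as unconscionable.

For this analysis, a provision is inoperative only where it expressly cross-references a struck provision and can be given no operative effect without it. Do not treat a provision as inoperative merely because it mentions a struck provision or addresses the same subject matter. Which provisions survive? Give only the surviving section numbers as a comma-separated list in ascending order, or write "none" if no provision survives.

Section 1 is struck. Section 2 has no operative effect of its own apart from Section 1 and is therefore inoperative. Although Section 3 refers to Section 2, its operative terms do not depend on Section 2, so it remains in effect. Section 4 mentions Section 2 but its own obligation stands independently of Section 2, so Section 4 is not affected. Section 5 makes Section 4 an essential term, but Section 4 is unaffected, so the severability proviso in Section 5 preserves the remaining provisions. The provisions still in force are Section 3, Section 4, and Section 5.

3, 4, 5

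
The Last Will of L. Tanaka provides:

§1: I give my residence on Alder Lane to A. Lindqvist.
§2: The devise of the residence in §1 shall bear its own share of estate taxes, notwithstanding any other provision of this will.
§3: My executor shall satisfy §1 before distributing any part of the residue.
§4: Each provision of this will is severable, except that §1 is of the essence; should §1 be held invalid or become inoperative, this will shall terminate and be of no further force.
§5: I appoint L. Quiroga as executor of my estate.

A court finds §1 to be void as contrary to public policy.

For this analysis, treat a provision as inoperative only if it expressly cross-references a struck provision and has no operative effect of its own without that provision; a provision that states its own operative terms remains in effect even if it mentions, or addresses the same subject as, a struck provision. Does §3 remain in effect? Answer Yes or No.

§1 is struck. §2 operates only by reference to §1, so it falls with §1. The only function of §3 is the priority direction for §1, so it cannot stand once §1 is removed. §4 makes §1 an essential term, and §1 is the provision held invalid; under §4, the entire will is therefore void. No provision of the will survives. §3 is among the inoperative provisions, so the answer is no.

No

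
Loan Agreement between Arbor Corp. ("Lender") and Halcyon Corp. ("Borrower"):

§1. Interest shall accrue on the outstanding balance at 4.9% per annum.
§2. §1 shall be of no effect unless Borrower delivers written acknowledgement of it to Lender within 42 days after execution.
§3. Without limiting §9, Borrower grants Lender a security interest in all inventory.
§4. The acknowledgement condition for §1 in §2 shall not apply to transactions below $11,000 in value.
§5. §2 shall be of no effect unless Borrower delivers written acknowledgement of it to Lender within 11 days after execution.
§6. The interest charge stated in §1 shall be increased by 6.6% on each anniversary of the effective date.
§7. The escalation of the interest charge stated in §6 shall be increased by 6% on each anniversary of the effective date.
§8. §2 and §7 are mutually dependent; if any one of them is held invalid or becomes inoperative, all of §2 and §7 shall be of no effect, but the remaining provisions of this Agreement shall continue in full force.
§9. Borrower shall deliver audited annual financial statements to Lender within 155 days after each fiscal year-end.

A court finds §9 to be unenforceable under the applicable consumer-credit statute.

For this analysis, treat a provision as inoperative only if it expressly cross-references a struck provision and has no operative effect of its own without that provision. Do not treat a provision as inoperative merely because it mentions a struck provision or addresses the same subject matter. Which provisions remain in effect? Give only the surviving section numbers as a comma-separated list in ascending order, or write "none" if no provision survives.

§9 is struck. §3 mentions §9 but its own obligation stands independently of §9, so §3 is not affected. Nothing else in the Agreement is defined by reference to §9. §8 ties §2 and §7 together, but none of those is affected here; the remaining provisions continue in force under §8. That leaves §1, §2, §3, §4, §5, §6, §7, and §8 in effect.

1, 2, 3, 4, 5, 6, 7, 8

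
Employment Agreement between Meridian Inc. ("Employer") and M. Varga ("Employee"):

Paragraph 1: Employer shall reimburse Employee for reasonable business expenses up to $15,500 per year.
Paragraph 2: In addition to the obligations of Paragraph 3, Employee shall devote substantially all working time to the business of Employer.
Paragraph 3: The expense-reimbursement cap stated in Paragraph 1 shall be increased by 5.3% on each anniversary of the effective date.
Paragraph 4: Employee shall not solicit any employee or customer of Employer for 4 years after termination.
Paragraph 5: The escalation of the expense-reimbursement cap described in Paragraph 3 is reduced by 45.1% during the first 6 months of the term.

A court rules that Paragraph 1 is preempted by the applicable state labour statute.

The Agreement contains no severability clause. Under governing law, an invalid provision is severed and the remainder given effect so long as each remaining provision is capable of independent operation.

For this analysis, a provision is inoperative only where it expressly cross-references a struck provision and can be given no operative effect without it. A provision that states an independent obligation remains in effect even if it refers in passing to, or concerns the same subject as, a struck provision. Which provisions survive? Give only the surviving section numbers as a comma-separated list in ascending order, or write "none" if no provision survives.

2, 4

Paragraph 1 is struck. The whole of Paragraph 3 is the escalation of the expense-reimbursement cap, defined by reference to Paragraph 1, so Paragraph 3 cannot stand once Paragraph 1 is removed. The whole of Paragraph 5 is the introductory reduction to the escalation of the expense-reimbursement cap, defined by reference to Paragraph 3, so Paragraph 5 cannot stand once Paragraph 3 is removed. Although Paragraph 2 refers to Paragraph 3, its operative terms do not depend on Paragraph 3, so it remains in effect. With no severability clause, the stated default rule severs what cannot stand and enforces each remaining provision that can operate on its own. The provisions still in force are Paragraph 2 and Paragraph 4.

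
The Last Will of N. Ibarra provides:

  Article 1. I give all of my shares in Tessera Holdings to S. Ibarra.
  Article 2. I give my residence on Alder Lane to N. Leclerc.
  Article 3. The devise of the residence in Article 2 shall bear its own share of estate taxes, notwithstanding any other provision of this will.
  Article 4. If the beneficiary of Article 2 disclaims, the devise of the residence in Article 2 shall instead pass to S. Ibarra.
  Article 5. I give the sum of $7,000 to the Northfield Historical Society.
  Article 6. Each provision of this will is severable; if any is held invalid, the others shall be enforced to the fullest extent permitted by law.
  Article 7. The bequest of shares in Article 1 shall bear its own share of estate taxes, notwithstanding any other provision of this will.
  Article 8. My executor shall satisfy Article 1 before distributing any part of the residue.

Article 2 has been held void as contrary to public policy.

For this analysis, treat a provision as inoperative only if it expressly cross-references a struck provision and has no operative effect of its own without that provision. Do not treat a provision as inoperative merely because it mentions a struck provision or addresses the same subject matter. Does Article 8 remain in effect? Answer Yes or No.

Yes

Article 2 is struck. The only function of Article 3 is the tax charge on Article 2, so it cannot stand once Article 2 is removed. Article 4 merely fixes the alternative disposition for Article 2; with Article 2 gone it has nothing to operate on and falls away. Under the severability clause in Article 6, the remaining provisions continue in force. The provisions still in force are Article 1, Article 5, Article 6, Article 7, and Article 8. Article 8 is among the surviving provisions, so the answer is yes.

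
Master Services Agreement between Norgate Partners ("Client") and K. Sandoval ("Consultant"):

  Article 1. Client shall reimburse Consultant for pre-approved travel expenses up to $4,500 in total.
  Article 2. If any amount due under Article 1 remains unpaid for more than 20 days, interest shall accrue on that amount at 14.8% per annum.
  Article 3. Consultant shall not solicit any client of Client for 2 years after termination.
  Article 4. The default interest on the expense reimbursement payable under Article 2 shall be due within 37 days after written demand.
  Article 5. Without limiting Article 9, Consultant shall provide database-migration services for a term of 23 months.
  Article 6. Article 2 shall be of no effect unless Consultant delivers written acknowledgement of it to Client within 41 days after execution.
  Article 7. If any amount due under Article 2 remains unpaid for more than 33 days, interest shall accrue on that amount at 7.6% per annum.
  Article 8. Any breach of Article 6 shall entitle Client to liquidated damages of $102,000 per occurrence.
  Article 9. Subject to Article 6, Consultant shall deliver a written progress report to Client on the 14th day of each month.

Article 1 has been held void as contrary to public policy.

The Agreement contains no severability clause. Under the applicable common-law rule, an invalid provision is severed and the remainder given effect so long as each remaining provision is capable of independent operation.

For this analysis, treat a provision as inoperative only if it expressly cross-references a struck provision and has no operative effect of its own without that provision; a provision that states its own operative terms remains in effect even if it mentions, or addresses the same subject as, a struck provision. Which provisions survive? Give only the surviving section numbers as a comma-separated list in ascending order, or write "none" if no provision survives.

3, 5, 9

Article 1 is struck. The whole of Article 2 is the default interest on the expense reimbursement, defined by reference to Article 1, so Article 2 cannot stand once Article 1 is removed. Article 4 operates only by reference to Article 2, so it falls with Article 2. Article 6 has no operative effect of its own apart from Article 2 and is therefore inoperative. Article 7 operates only by reference to Article 2, so it falls with Article 2. Article 8 has no operative effect of its own apart from Article 6 and is therefore inoperative. Although Article 9 refers to Article 6, its operative terms do not depend on Article 6, so it remains in effect. With no severability clause, the stated default rule severs what cannot stand and enforces each remaining provision that can operate on its own. Article 3, Article 5, and Article 9 remain in effect.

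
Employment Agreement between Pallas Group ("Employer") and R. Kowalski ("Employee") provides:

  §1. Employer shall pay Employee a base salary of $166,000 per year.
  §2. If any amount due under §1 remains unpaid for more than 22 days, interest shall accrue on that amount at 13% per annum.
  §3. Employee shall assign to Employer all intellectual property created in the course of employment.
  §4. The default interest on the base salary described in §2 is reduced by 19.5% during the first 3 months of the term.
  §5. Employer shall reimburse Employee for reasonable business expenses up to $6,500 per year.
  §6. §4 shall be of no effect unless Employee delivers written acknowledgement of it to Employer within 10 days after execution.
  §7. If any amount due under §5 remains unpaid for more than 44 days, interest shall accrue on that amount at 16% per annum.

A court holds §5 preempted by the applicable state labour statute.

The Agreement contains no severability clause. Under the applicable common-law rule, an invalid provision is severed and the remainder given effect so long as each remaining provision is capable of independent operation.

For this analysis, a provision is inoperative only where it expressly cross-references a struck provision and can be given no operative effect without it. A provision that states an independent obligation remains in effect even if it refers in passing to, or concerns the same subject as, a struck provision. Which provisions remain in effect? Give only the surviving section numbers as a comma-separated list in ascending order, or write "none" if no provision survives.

§5 is struck. The whole of §7 is the default interest on the expense-reimbursement cap, defined by reference to §5, so §7 cannot stand once §5 is removed. Under the stated default rule, only provisions that cannot operate independently fall away; the rest are enforced. That leaves §1, §2, §3, §4, and §6 in effect.

1, 2, 3, 4, 6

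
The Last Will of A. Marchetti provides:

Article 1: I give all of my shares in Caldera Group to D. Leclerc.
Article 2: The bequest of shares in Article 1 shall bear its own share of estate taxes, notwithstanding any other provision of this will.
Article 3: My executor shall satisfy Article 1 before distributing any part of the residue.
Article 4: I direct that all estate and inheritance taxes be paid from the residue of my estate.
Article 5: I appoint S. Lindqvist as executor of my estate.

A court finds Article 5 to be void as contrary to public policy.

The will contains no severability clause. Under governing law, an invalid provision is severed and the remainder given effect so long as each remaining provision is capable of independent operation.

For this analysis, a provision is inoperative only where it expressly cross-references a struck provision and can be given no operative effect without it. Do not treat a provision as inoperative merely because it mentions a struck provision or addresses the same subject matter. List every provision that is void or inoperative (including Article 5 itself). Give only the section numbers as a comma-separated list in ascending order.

Article 5 is struck. No other provision's operative terms depend on Article 5. Under the stated default rule, only provisions that cannot operate independently fall away; the rest are enforced. That leaves Article 1, Article 2, Article 3, and Article 4 in effect.

5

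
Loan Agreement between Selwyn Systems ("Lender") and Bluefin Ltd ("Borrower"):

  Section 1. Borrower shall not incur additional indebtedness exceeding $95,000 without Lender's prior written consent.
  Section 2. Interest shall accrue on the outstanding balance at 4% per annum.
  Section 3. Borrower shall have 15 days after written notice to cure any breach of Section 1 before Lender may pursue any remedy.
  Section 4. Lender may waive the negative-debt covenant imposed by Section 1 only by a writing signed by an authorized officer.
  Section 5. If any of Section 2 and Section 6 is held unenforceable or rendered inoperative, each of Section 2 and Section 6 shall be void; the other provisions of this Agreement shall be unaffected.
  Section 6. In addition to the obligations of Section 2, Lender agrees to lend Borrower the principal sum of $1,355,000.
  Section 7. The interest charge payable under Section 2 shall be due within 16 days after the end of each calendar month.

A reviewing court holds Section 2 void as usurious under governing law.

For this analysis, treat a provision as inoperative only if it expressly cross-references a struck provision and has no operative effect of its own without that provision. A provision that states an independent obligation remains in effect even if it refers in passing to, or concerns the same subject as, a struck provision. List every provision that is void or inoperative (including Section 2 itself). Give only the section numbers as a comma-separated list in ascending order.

2, 6, 7

Section 2 is struck. Section 7 has no operative effect of its own apart from Section 2 and is therefore inoperative. Section 5 declares Section 2 and Section 6 mutually dependent; since one of them has fallen, all of them are of no effect. That brings down Section 6 as well. The remainder continues in force under Section 5. Section 1, Section 3, Section 4, and Section 5 remain in effect.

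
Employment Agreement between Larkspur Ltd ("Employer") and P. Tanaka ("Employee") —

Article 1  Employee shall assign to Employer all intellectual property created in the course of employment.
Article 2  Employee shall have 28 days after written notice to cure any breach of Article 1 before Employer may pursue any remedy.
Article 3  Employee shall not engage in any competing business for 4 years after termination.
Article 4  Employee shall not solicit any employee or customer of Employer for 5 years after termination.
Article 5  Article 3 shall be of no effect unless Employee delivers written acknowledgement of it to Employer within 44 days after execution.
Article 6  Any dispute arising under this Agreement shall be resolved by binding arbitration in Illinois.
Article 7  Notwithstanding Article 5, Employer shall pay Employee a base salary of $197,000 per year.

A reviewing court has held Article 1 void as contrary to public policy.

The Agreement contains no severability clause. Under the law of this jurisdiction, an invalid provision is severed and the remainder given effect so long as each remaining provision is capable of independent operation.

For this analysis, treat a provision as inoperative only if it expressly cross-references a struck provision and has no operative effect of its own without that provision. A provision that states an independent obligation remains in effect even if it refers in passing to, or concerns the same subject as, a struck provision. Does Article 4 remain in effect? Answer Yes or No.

Article 1 is struck. Article 2 merely fixes the cure period for breach of Article 1; with Article 1 gone it has nothing to operate on and falls away. Under the stated default rule, only provisions that cannot operate independently fall away; the rest are enforced. The provisions still in force are Article 3, Article 4, Article 5, Article 6, and Article 7. Article 4 is among the surviving provisions, so the answer is yes.

Yes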